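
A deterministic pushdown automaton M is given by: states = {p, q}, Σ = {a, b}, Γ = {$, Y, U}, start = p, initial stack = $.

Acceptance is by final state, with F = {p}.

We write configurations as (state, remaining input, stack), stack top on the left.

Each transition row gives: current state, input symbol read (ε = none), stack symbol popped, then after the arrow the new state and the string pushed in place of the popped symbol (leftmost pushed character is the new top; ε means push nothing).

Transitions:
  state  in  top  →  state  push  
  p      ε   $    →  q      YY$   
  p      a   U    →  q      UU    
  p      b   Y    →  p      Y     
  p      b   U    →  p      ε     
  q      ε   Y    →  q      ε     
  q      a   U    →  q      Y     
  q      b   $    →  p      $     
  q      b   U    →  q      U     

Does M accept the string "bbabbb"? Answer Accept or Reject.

Reject

(p, bbabbb, $)
  ε-move, top $: go to q, push YY$ → (q, bbabbb, YY$)
  ε-move, top Y: go to q, push ε → (q, bbabbb, Y$)
  ε-move, top Y: go to q, push ε → (q, bbabbb, $)
  read b, top $: go to p, push $ → (p, babbb, $)
  ε-move, top $: go to q, push YY$ → (q, babbb, YY$)
  ε-move, top Y: go to q, push ε → (q, babbb, Y$)
  ε-move, top Y: go to q, push ε → (q, babbb, $)
  read b, top $: go to p, push $ → (p, abbb, $)
  ε-move, top $: go to q, push YY$ → (q, abbb, YY$)
  ε-move, top Y: go to q, push ε → (q, abbb, Y$)
  ε-move, top Y: go to q, push ε → (q, abbb, $)
No transition applies at (q, abbb, $); input not fully consumed.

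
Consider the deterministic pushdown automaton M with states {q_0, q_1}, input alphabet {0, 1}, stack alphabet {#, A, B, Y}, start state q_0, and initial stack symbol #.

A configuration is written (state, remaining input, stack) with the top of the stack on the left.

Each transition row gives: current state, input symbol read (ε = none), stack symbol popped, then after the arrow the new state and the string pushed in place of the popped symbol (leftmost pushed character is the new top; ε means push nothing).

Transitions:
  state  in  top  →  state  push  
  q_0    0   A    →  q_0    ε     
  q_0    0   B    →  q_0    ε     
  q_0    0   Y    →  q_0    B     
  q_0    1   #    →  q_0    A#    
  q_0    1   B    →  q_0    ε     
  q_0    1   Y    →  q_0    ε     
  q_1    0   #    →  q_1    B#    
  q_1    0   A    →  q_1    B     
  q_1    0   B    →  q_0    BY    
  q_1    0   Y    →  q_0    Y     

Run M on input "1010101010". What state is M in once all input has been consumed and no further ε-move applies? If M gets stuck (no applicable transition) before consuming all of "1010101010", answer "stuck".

(q_0, 1010101010, #)
  read 1, top #: go to q_0, push A# → (q_0, 010101010, A#)
  read 0, top A: go to q_0, push ε → (q_0, 10101010, #)
  read 1, top #: go to q_0, push A# → (q_0, 0101010, A#)
  read 0, top A: go to q_0, push ε → (q_0, 101010, #)
  read 1, top #: go to q_0, push A# → (q_0, 01010, A#)
  read 0, top A: go to q_0, push ε → (q_0, 1010, #)
  read 1, top #: go to q_0, push A# → (q_0, 010, A#)
  read 0, top A: go to q_0, push ε → (q_0, 10, #)
  read 1, top #: go to q_0, push A# → (q_0, 0, A#)
  read 0, top A: go to q_0, push ε → (q_0, ε, #)
All input consumed; M is in state q_0.

q_0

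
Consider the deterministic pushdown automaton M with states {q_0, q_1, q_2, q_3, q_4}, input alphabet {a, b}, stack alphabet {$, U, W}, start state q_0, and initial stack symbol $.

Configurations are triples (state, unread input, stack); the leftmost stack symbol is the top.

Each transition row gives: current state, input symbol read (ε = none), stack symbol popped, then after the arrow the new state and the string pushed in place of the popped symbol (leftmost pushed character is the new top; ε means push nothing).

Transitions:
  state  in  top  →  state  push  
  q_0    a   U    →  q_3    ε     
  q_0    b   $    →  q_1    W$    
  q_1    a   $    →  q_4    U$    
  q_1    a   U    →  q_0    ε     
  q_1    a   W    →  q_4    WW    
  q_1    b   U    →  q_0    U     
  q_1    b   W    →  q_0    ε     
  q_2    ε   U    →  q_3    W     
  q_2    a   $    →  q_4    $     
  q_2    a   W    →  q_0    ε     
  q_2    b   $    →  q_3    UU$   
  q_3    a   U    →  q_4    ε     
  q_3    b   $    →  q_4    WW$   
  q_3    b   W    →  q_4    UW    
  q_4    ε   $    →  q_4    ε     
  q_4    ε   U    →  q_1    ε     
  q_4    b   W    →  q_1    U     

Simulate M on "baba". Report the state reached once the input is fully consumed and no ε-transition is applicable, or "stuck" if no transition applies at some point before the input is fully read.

(q_0, baba, $)
  read b, top $: go to q_1, push W$ → (q_1, aba, W$)
  read a, top W: go to q_4, push WW → (q_4, ba, WW$)
  read b, top W: go to q_1, push U → (q_1, a, UW$)
  read a, top U: go to q_0, push ε → (q_0, ε, W$)
All input consumed; M is in state q_0.

q_0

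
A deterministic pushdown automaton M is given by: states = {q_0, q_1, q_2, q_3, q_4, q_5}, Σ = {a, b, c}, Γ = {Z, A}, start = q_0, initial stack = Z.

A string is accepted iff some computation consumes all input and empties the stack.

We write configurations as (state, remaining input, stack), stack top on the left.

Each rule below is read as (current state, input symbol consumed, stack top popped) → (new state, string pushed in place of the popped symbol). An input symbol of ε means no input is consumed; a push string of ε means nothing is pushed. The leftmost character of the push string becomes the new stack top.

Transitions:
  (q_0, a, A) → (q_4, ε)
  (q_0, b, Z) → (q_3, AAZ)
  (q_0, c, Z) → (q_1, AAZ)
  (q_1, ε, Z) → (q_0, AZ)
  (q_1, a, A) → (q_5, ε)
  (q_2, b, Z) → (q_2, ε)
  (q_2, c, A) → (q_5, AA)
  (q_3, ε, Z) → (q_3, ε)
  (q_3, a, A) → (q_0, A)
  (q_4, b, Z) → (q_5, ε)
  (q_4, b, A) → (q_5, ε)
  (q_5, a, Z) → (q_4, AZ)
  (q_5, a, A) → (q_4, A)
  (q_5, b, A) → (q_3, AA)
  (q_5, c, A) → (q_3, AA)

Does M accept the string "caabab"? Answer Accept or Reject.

(q_0, caabab, Z)
  read c, top Z: go to q_1, push AAZ → (q_1, aabab, AAZ)
  read a, top A: go to q_5, push ε → (q_5, abab, AZ)
  read a, top A: go to q_4, push A → (q_4, bab, AZ)
  read b, top A: go to q_5, push ε → (q_5, ab, Z)
  read a, top Z: go to q_4, push AZ → (q_4, b, AZ)
  read b, top A: go to q_5, push ε → (q_5, ε, Z)
All input consumed; stack is Z, not empty, and no further ε-move applies.

Reject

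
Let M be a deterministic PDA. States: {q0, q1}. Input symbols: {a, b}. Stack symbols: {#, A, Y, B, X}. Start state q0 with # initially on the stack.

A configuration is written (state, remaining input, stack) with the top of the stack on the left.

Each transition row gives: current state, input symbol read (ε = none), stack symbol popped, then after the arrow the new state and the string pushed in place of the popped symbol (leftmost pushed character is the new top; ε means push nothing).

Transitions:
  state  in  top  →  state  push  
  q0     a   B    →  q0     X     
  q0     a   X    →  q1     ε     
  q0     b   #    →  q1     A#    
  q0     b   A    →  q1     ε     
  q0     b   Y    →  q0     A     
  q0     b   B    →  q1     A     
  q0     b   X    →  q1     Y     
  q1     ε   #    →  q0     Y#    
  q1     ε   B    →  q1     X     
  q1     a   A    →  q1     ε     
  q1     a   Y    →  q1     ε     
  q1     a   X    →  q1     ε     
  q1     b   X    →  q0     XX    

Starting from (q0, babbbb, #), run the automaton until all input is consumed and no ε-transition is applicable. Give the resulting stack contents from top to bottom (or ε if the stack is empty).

(q0, babbbb, #) ⊢ (q1, abbbb, A#) ⊢ (q1, bbbb, #) ⊢ (q0, bbbb, Y#) ⊢ (q0, bbb, A#) ⊢ (q1, bb, #) ⊢ (q0, bb, Y#) ⊢ (q0, b, A#) ⊢ (q1, ε, #) ⊢ (q0, ε, Y#)
All input consumed in state q0 with stack Y#.

Y#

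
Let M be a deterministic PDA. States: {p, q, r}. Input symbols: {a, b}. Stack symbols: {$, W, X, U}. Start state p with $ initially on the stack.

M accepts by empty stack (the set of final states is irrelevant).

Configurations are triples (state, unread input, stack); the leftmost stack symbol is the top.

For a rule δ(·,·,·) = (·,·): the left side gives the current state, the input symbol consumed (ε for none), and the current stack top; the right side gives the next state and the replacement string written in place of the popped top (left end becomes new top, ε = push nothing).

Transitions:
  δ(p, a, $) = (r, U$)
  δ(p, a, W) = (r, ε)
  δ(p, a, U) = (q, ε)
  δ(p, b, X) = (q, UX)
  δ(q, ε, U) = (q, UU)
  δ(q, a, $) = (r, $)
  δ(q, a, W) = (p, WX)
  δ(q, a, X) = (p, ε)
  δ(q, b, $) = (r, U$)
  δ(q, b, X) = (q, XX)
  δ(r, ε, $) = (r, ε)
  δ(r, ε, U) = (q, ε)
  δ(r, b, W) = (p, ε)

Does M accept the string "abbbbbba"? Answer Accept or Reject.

Accept

(p, abbbbbba, $)
  read a, top $: go to r, push U$ → (r, bbbbbba, U$)
  ε-move, top U: go to q, push ε → (q, bbbbbba, $)
  read b, top $: go to r, push U$ → (r, bbbbba, U$)
  ε-move, top U: go to q, push ε → (q, bbbbba, $)
  read b, top $: go to r, push U$ → (r, bbbba, U$)
  ε-move, top U: go to q, push ε → (q, bbbba, $)
  read b, top $: go to r, push U$ → (r, bbba, U$)
  ε-move, top U: go to q, push ε → (q, bbba, $)
  read b, top $: go to r, push U$ → (r, bba, U$)
  ε-move, top U: go to q, push ε → (q, bba, $)
  read b, top $: go to r, push U$ → (r, ba, U$)
  ε-move, top U: go to q, push ε → (q, ba, $)
  read b, top $: go to r, push U$ → (r, a, U$)
  ε-move, top U: go to q, push ε → (q, a, $)
  read a, top $: go to r, push $ → (r, ε, $)
  ε-move, top $: go to r, push ε → (r, ε, ε)
All input consumed and the stack is empty.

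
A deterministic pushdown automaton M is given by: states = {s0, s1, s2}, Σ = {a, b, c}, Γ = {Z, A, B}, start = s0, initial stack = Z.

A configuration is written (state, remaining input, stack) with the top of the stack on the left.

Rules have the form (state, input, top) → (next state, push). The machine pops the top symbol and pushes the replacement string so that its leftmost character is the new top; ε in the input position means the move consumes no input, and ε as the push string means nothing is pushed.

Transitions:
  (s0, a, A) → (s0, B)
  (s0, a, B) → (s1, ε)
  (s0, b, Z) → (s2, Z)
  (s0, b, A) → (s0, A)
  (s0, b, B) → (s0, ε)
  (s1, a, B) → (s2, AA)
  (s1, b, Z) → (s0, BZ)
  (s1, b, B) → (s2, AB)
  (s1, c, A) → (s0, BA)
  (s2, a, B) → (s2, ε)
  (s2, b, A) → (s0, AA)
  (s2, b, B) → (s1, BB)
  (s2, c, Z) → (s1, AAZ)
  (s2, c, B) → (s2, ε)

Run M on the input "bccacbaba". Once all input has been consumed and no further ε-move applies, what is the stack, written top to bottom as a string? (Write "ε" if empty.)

BZ

(s0, bccacbaba, Z)
  read b, top Z: go to s2, push Z → (s2, ccacbaba, Z)
  read c, top Z: go to s1, push AAZ → (s1, cacbaba, AAZ)
  read c, top A: go to s0, push BA → (s0, acbaba, BAAZ)
  read a, top B: go to s1, push ε → (s1, cbaba, AAZ)
  read c, top A: go to s0, push BA → (s0, baba, BAAZ)
  read b, top B: go to s0, push ε → (s0, aba, AAZ)
  read a, top A: go to s0, push B → (s0, ba, BAZ)
  read b, top B: go to s0, push ε → (s0, a, AZ)
  read a, top A: go to s0, push B → (s0, ε, BZ)
All input consumed in state s0 with stack BZ.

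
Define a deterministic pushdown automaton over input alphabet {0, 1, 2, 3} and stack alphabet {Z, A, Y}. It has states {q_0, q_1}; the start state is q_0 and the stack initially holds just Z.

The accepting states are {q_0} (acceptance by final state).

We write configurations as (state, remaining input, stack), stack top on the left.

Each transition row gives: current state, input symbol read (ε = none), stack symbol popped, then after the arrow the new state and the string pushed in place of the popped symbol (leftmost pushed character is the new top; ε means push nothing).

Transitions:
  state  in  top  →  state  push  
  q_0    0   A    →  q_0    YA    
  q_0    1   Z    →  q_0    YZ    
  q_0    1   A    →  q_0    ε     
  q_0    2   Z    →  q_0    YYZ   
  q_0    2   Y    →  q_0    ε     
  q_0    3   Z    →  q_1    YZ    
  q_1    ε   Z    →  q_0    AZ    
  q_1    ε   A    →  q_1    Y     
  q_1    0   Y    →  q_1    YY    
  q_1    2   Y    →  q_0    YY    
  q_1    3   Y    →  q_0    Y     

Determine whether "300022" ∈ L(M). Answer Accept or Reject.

Accept

(q_0, 300022, Z) ⊢ (q_1, 00022, YZ) ⊢ (q_1, 0022, YYZ) ⊢ (q_1, 022, YYYZ) ⊢ (q_1, 22, YYYYZ) ⊢ (q_0, 2, YYYYYZ) ⊢ (q_0, ε, YYYYZ)
All input consumed; state q_0 ∈ F.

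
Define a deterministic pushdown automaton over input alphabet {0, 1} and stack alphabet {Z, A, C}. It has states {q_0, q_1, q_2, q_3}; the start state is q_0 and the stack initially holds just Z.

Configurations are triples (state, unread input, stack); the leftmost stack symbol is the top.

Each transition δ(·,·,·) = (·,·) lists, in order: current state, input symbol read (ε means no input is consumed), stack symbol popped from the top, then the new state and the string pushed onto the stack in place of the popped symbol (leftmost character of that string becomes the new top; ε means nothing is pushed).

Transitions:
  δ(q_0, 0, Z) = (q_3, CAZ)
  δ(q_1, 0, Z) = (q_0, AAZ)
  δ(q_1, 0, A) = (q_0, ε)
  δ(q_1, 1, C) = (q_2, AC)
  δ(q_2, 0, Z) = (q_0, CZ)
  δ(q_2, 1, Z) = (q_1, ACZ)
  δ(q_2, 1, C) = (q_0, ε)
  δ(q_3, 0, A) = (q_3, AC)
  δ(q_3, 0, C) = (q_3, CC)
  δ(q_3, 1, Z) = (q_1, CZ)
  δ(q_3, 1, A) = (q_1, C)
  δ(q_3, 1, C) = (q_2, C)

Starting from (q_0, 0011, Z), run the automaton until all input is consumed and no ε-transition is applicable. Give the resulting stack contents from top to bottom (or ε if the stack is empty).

CAZ

(q_0, 0011, Z)
  read 0, top Z: go to q_3, push CAZ → (q_3, 011, CAZ)
  read 0, top C: go to q_3, push CC → (q_3, 11, CCAZ)
  read 1, top C: go to q_2, push C → (q_2, 1, CCAZ)
  read 1, top C: go to q_0, push ε → (q_0, ε, CAZ)
All input consumed in state q_0 with stack CAZ.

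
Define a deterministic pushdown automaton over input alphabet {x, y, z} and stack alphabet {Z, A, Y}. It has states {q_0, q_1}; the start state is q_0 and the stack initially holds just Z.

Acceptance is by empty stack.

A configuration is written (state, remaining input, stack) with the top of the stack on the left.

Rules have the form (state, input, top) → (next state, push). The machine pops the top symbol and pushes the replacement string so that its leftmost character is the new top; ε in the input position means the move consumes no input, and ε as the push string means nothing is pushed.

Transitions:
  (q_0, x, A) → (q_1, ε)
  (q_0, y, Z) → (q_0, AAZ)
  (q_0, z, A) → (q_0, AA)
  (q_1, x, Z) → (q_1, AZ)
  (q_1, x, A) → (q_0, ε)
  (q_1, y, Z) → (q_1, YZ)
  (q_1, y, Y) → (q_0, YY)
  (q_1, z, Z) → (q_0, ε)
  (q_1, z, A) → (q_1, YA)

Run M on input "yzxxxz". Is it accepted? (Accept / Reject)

Accept

(q_0, yzxxxz, Z) ⊢ (q_0, zxxxz, AAZ) ⊢ (q_0, xxxz, AAAZ) ⊢ (q_1, xxz, AAZ) ⊢ (q_0, xz, AZ) ⊢ (q_1, z, Z) ⊢ (q_0, ε, ε)
All input consumed and the stack is empty.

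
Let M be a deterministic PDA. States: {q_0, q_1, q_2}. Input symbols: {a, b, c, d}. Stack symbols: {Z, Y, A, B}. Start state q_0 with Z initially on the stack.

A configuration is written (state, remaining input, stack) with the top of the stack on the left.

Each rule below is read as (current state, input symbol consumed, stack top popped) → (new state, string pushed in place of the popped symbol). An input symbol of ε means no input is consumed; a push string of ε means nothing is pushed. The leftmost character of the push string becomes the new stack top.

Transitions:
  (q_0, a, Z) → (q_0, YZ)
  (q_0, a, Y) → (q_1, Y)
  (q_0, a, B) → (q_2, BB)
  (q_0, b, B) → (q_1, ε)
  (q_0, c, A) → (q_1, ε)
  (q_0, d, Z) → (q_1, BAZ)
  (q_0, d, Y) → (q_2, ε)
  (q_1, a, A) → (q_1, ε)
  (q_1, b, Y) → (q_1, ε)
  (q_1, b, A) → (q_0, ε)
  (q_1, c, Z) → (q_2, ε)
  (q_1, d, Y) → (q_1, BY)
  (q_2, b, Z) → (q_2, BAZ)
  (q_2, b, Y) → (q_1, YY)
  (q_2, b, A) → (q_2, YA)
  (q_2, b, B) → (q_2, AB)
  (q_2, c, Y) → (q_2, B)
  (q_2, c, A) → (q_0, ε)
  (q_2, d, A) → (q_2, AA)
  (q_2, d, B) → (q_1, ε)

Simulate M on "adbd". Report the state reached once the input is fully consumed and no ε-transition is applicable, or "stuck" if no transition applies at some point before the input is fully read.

q_1

(q_0, adbd, Z)
  read a, top Z: go to q_0, push YZ → (q_0, dbd, YZ)
  read d, top Y: go to q_2, push ε → (q_2, bd, Z)
  read b, top Z: go to q_2, push BAZ → (q_2, d, BAZ)
  read d, top B: go to q_1, push ε → (q_1, ε, AZ)
All input consumed; M is in state q_1.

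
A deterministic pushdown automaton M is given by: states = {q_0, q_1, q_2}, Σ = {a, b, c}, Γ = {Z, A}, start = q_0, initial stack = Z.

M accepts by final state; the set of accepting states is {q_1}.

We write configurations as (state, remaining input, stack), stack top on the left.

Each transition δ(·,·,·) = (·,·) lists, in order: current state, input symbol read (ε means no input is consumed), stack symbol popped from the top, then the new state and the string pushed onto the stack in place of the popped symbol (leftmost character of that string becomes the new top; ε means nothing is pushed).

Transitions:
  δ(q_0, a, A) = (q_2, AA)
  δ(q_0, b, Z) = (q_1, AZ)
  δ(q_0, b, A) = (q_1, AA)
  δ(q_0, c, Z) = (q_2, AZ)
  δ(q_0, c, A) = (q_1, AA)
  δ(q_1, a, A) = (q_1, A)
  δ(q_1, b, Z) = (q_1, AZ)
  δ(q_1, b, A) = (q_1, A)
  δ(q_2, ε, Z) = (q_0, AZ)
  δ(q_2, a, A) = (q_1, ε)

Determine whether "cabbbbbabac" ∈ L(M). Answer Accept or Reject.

Reject

(q_0, cabbbbbabac, Z)
  read c, top Z: go to q_2, push AZ → (q_2, abbbbbabac, AZ)
  read a, top A: go to q_1, push ε → (q_1, bbbbbabac, Z)
  read b, top Z: go to q_1, push AZ → (q_1, bbbbabac, AZ)
  read b, top A: go to q_1, push A → (q_1, bbbabac, AZ)
  read b, top A: go to q_1, push A → (q_1, bbabac, AZ)
  read b, top A: go to q_1, push A → (q_1, babac, AZ)
  read b, top A: go to q_1, push A → (q_1, abac, AZ)
  read a, top A: go to q_1, push A → (q_1, bac, AZ)
  read b, top A: go to q_1, push A → (q_1, ac, AZ)
  read a, top A: go to q_1, push A → (q_1, c, AZ)
No transition applies at (q_1, c, AZ); input not fully consumed.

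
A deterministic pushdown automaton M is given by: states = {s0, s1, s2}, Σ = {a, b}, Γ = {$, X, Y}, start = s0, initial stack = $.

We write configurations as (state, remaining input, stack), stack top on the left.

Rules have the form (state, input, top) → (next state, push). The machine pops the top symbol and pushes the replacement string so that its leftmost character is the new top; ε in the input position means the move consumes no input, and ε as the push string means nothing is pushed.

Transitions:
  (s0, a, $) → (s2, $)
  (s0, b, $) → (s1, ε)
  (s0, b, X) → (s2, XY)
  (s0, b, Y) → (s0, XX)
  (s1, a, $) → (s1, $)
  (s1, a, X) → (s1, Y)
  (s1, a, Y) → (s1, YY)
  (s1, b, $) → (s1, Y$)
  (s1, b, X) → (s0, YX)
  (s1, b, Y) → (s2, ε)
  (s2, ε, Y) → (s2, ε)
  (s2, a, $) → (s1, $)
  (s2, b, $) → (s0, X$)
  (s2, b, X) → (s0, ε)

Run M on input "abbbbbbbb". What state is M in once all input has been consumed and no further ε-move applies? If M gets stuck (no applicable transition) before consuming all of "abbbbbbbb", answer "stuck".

s2

(s0, abbbbbbbb, $)
  read a, top $: go to s2, push $ → (s2, bbbbbbbb, $)
  read b, top $: go to s0, push X$ → (s0, bbbbbbb, X$)
  read b, top X: go to s2, push XY → (s2, bbbbbb, XY$)
  read b, top X: go to s0, push ε → (s0, bbbbb, Y$)
  read b, top Y: go to s0, push XX → (s0, bbbb, XX$)
  read b, top X: go to s2, push XY → (s2, bbb, XYX$)
  read b, top X: go to s0, push ε → (s0, bb, YX$)
  read b, top Y: go to s0, push XX → (s0, b, XXX$)
  read b, top X: go to s2, push XY → (s2, ε, XYXX$)
All input consumed; M is in state s2.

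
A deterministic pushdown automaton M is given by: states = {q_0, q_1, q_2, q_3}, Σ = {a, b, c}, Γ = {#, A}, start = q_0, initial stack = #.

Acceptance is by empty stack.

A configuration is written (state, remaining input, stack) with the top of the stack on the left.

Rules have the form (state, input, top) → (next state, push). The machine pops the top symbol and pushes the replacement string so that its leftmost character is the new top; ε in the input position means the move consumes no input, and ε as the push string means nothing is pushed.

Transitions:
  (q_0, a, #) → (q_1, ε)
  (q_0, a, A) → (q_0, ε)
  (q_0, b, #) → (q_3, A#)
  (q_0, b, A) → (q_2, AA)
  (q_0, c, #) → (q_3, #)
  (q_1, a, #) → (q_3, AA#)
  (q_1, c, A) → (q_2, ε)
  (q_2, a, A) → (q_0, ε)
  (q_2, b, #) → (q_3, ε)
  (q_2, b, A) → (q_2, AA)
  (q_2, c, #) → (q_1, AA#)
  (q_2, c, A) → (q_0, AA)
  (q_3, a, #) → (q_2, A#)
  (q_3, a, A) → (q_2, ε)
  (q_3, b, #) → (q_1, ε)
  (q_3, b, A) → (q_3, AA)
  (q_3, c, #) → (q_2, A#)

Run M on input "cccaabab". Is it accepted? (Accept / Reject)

(q_0, cccaabab, #)
  read c, top #: go to q_3, push # → (q_3, ccaabab, #)
  read c, top #: go to q_2, push A# → (q_2, caabab, A#)
  read c, top A: go to q_0, push AA → (q_0, aabab, AA#)
  read a, top A: go to q_0, push ε → (q_0, abab, A#)
  read a, top A: go to q_0, push ε → (q_0, bab, #)
  read b, top #: go to q_3, push A# → (q_3, ab, A#)
  read a, top A: go to q_2, push ε → (q_2, b, #)
  read b, top #: go to q_3, push ε → (q_3, ε, ε)
All input consumed and the stack is empty.

Accept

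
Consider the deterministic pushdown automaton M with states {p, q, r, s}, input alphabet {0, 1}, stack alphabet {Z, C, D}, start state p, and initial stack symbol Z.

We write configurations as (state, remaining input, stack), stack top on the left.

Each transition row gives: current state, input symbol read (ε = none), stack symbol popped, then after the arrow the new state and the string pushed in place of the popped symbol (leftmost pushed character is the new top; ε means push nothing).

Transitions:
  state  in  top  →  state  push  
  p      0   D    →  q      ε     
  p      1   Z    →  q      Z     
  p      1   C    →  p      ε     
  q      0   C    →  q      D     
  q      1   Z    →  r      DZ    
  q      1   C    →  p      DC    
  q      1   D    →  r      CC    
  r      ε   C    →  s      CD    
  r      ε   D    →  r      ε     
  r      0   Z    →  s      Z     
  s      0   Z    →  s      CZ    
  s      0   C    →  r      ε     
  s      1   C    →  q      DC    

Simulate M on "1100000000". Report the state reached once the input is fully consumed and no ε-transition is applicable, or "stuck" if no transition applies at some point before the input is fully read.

s

(p, 1100000000, Z)
  read 1, top Z: go to q, push Z → (q, 100000000, Z)
  read 1, top Z: go to r, push DZ → (r, 00000000, DZ)
  ε-move, top D: go to r, push ε → (r, 00000000, Z)
  read 0, top Z: go to s, push Z → (s, 0000000, Z)
  read 0, top Z: go to s, push CZ → (s, 000000, CZ)
  read 0, top C: go to r, push ε → (r, 00000, Z)
  read 0, top Z: go to s, push Z → (s, 0000, Z)
  read 0, top Z: go to s, push CZ → (s, 000, CZ)
  read 0, top C: go to r, push ε → (r, 00, Z)
  read 0, top Z: go to s, push Z → (s, 0, Z)
  read 0, top Z: go to s, push CZ → (s, ε, CZ)
All input consumed; M is in state s.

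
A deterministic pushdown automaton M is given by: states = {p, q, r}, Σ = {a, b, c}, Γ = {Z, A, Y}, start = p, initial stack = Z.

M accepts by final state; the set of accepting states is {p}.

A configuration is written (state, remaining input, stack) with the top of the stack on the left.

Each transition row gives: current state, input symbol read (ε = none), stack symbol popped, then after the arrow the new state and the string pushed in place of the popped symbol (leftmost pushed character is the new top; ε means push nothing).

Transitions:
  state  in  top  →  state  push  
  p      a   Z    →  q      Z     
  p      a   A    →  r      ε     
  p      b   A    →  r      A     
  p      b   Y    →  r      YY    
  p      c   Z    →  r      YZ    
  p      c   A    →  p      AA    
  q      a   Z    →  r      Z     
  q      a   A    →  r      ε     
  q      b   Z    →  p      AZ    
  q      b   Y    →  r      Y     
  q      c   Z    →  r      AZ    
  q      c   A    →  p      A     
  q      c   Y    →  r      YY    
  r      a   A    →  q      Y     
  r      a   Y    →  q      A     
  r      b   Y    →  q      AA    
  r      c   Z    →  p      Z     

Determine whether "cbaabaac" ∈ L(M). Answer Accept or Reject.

Accept

(p, cbaabaac, Z)
  read c, top Z: go to r, push YZ → (r, baabaac, YZ)
  read b, top Y: go to q, push AA → (q, aabaac, AAZ)
  read a, top A: go to r, push ε → (r, abaac, AZ)
  read a, top A: go to q, push Y → (q, baac, YZ)
  read b, top Y: go to r, push Y → (r, aac, YZ)
  read a, top Y: go to q, push A → (q, ac, AZ)
  read a, top A: go to r, push ε → (r, c, Z)
  read c, top Z: go to p, push Z → (p, ε, Z)
All input consumed; state p ∈ F.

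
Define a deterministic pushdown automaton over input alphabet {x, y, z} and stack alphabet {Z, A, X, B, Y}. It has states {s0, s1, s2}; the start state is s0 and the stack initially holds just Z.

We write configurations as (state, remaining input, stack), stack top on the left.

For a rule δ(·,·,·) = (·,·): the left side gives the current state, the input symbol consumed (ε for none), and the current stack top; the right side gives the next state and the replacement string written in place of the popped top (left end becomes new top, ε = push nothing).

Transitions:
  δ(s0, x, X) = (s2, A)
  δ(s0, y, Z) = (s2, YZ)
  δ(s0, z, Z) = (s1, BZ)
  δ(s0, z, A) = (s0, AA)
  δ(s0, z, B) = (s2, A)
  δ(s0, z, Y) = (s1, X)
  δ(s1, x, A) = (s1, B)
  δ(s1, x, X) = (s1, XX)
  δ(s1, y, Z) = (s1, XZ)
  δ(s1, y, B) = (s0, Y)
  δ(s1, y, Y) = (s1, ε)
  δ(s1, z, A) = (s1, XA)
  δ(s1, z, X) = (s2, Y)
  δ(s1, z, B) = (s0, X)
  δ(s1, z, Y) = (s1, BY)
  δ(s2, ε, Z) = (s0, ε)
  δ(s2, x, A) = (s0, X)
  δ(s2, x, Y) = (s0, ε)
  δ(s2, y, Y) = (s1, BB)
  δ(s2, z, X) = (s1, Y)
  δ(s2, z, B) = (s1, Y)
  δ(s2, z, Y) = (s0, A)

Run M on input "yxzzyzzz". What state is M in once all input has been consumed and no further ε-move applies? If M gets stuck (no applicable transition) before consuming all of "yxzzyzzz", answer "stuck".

(s0, yxzzyzzz, Z)
  read y, top Z: go to s2, push YZ → (s2, xzzyzzz, YZ)
  read x, top Y: go to s0, push ε → (s0, zzyzzz, Z)
  read z, top Z: go to s1, push BZ → (s1, zyzzz, BZ)
  read z, top B: go to s0, push X → (s0, yzzz, XZ)
No transition for (s0, y, top X); M blocks with input yzzz remaining.

stuck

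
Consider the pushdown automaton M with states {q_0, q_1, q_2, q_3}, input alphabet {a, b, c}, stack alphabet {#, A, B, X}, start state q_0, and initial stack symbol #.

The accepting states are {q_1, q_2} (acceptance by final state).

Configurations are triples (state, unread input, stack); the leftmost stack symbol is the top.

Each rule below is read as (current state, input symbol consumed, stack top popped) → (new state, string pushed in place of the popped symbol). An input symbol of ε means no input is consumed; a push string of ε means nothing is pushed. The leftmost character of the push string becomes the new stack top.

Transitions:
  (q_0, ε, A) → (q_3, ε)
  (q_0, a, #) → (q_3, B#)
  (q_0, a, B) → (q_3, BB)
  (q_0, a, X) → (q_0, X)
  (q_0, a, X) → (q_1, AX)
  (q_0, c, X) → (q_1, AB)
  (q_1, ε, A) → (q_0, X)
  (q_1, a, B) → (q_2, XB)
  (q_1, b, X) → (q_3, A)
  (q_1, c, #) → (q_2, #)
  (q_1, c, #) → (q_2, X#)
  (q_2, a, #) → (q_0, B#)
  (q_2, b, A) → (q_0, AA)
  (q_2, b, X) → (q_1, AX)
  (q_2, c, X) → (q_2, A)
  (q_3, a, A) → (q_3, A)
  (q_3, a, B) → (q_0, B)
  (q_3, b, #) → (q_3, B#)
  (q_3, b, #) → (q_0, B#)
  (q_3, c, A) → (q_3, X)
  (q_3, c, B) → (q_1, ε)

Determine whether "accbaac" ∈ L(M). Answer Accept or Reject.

One accepting computation: (q_0, accbaac, #) ⊢ (q_3, ccbaac, B#) ⊢ (q_1, cbaac, #) ⊢ (q_2, baac, X#) ⊢ (q_1, aac, AX#) ⊢ (q_0, aac, XX#) ⊢ (q_0, ac, XX#) ⊢ (q_0, c, XX#) ⊢ (q_1, ε, ABX#)
All input consumed and state q_1 ∈ F.

Accept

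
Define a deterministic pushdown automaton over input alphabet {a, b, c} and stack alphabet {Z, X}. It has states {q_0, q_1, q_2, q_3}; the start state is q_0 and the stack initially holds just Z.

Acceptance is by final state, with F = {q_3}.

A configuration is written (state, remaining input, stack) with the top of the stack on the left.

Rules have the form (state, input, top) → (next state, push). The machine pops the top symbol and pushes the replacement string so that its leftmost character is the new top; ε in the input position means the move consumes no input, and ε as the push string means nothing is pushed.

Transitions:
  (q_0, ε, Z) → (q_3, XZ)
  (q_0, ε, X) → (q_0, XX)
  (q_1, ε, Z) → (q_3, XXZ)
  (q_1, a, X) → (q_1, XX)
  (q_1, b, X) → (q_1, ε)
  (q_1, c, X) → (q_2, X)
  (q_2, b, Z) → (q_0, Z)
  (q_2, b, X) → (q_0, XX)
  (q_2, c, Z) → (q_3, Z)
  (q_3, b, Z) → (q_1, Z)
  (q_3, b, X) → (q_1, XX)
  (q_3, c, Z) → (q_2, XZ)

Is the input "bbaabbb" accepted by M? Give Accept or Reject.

(q_0, bbaabbb, Z)
  ε-move, top Z: go to q_3, push XZ → (q_3, bbaabbb, XZ)
  read b, top X: go to q_1, push XX → (q_1, baabbb, XXZ)
  read b, top X: go to q_1, push ε → (q_1, aabbb, XZ)
  read a, top X: go to q_1, push XX → (q_1, abbb, XXZ)
  read a, top X: go to q_1, push XX → (q_1, bbb, XXXZ)
  read b, top X: go to q_1, push ε → (q_1, bb, XXZ)
  read b, top X: go to q_1, push ε → (q_1, b, XZ)
  read b, top X: go to q_1, push ε → (q_1, ε, Z)
  ε-move, top Z: go to q_3, push XXZ → (q_3, ε, XXZ)
All input consumed; state q_3 ∈ F.

Accept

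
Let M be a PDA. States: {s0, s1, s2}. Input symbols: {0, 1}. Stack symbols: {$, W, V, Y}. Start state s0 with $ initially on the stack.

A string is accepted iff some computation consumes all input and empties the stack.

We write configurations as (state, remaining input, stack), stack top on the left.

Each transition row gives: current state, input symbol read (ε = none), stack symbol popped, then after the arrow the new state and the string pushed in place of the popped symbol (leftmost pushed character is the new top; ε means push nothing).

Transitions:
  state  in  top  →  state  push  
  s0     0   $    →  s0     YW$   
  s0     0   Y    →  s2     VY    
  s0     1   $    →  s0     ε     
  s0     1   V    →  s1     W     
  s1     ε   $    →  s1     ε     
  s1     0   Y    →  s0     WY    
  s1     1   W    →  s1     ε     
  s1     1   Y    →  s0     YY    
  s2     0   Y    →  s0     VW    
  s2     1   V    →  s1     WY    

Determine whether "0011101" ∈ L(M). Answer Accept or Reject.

Reject

No computation consumes all input and empties the stack.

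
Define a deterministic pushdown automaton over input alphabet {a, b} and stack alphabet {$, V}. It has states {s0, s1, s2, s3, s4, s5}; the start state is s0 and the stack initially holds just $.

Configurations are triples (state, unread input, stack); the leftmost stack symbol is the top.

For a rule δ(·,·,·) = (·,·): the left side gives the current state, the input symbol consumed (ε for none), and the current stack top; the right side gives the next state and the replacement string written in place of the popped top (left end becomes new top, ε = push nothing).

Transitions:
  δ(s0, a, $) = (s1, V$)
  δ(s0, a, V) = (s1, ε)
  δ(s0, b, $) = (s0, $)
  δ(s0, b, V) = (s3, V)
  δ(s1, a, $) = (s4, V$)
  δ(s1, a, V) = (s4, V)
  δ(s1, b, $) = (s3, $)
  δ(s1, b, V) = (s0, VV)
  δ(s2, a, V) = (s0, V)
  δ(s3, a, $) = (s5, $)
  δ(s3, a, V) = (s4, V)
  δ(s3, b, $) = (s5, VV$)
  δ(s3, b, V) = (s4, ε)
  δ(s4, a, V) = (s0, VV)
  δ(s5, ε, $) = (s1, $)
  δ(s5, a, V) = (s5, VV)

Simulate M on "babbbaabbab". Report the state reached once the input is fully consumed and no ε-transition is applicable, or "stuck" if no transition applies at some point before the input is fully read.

stuck

(s0, babbbaabbab, $)
  read b, top $: go to s0, push $ → (s0, abbbaabbab, $)
  read a, top $: go to s1, push V$ → (s1, bbbaabbab, V$)
  read b, top V: go to s0, push VV → (s0, bbaabbab, VV$)
  read b, top V: go to s3, push V → (s3, baabbab, VV$)
  read b, top V: go to s4, push ε → (s4, aabbab, V$)
  read a, top V: go to s0, push VV → (s0, abbab, VV$)
  read a, top V: go to s1, push ε → (s1, bbab, V$)
  read b, top V: go to s0, push VV → (s0, bab, VV$)
  read b, top V: go to s3, push V → (s3, ab, VV$)
  read a, top V: go to s4, push V → (s4, b, VV$)
No transition for (s4, b, top V); M blocks with input b remaining.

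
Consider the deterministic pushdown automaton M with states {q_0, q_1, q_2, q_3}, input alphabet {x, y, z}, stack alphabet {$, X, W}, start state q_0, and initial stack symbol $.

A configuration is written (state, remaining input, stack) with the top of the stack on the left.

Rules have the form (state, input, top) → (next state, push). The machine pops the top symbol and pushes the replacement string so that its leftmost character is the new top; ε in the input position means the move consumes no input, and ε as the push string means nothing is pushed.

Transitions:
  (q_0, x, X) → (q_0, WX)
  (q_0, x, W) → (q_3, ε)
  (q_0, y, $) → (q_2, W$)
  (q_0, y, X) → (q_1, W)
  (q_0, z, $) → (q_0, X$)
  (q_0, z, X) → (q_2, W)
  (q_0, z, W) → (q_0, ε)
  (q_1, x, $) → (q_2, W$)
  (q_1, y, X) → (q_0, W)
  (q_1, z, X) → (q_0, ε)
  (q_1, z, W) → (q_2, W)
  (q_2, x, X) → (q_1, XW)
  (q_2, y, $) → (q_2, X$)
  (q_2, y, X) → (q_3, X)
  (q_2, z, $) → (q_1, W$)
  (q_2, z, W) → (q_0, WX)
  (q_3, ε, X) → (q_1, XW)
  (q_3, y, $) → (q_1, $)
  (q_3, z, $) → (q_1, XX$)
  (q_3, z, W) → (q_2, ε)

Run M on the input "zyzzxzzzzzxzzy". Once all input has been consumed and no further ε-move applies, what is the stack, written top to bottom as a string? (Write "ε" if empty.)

(q_0, zyzzxzzzzzxzzy, $)
  read z, top $: go to q_0, push X$ → (q_0, yzzxzzzzzxzzy, X$)
  read y, top X: go to q_1, push W → (q_1, zzxzzzzzxzzy, W$)
  read z, top W: go to q_2, push W → (q_2, zxzzzzzxzzy, W$)
  read z, top W: go to q_0, push WX → (q_0, xzzzzzxzzy, WX$)
  read x, top W: go to q_3, push ε → (q_3, zzzzzxzzy, X$)
  ε-move, top X: go to q_1, push XW → (q_1, zzzzzxzzy, XW$)
  read z, top X: go to q_0, push ε → (q_0, zzzzxzzy, W$)
  read z, top W: go to q_0, push ε → (q_0, zzzxzzy, $)
  read z, top $: go to q_0, push X$ → (q_0, zzxzzy, X$)
  read z, top X: go to q_2, push W → (q_2, zxzzy, W$)
  read z, top W: go to q_0, push WX → (q_0, xzzy, WX$)
  read x, top W: go to q_3, push ε → (q_3, zzy, X$)
  ε-move, top X: go to q_1, push XW → (q_1, zzy, XW$)
  read z, top X: go to q_0, push ε → (q_0, zy, W$)
  read z, top W: go to q_0, push ε → (q_0, y, $)
  read y, top $: go to q_2, push W$ → (q_2, ε, W$)
All input consumed in state q_2 with stack W$.

W$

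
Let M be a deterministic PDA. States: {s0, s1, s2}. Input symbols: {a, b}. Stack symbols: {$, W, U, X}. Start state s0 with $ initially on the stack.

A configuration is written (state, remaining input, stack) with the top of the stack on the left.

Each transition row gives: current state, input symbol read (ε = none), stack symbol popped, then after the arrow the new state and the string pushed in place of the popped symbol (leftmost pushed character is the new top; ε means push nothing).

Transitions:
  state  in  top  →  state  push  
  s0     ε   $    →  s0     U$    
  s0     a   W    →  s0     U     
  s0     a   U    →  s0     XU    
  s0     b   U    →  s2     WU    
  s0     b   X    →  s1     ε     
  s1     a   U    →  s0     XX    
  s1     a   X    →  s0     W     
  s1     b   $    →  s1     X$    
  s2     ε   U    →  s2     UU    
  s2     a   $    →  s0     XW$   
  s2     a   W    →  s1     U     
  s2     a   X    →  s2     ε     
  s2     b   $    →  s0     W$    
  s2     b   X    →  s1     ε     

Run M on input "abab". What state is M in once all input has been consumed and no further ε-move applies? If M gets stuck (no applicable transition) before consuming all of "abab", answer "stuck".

(s0, abab, $) ⊢ (s0, abab, U$) ⊢ (s0, bab, XU$) ⊢ (s1, ab, U$) ⊢ (s0, b, XX$) ⊢ (s1, ε, X$)
All input consumed; M is in state s1.

s1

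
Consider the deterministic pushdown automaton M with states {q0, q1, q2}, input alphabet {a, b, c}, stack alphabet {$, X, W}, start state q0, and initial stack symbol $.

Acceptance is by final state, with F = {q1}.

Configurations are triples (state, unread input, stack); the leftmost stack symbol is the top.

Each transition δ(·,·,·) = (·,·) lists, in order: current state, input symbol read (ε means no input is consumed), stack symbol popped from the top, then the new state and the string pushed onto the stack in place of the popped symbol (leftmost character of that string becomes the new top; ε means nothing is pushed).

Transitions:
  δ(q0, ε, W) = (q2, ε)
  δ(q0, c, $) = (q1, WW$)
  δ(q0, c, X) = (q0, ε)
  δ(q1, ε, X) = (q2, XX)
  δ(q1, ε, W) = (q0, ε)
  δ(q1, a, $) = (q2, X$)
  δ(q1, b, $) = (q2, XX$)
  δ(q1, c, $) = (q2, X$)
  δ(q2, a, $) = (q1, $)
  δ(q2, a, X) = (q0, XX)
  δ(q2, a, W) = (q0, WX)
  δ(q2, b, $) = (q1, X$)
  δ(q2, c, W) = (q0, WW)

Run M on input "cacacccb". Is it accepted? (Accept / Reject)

Accept

(q0, cacacccb, $) ⊢ (q1, acacccb, WW$) ⊢ (q0, acacccb, W$) ⊢ (q2, acacccb, $) ⊢ (q1, cacccb, $) ⊢ (q2, acccb, X$) ⊢ (q0, cccb, XX$) ⊢ (q0, ccb, X$) ⊢ (q0, cb, $) ⊢ (q1, b, WW$) ⊢ (q0, b, W$) ⊢ (q2, b, $) ⊢ (q1, ε, X$)
All input consumed; state q1 ∈ F.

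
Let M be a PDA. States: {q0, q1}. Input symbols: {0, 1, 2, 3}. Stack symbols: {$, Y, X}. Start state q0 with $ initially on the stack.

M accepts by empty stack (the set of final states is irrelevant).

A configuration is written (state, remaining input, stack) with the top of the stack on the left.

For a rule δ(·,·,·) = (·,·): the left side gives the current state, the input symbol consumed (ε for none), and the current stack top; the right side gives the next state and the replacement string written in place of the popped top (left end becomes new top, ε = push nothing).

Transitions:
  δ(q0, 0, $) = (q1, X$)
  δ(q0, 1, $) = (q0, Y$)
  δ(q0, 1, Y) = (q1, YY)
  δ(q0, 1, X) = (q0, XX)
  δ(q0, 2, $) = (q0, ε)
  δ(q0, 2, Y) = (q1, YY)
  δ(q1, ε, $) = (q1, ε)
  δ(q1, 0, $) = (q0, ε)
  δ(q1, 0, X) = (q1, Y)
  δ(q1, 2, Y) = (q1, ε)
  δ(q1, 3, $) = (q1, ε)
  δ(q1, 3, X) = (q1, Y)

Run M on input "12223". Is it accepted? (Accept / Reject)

Accept

One accepting computation: (q0, 12223, $) ⊢ (q0, 2223, Y$) ⊢ (q1, 223, YY$) ⊢ (q1, 23, Y$) ⊢ (q1, 3, $) ⊢ (q1, ε, ε)
All input consumed and the stack is empty.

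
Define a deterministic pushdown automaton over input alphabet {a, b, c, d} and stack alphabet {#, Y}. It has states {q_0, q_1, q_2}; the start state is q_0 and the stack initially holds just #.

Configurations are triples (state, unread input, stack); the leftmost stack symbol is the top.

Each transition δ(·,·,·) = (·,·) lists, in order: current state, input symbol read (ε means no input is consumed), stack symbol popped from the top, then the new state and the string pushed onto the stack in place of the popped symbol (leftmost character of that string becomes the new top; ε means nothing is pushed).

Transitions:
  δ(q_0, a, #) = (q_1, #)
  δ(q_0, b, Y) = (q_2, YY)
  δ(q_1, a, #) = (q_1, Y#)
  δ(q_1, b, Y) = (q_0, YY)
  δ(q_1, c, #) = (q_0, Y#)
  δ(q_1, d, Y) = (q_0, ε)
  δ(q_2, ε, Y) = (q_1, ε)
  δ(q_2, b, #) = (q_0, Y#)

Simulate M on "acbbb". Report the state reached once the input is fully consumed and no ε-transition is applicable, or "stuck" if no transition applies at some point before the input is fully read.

q_1

(q_0, acbbb, #)
  read a, top #: go to q_1, push # → (q_1, cbbb, #)
  read c, top #: go to q_0, push Y# → (q_0, bbb, Y#)
  read b, top Y: go to q_2, push YY → (q_2, bb, YY#)
  ε-move, top Y: go to q_1, push ε → (q_1, bb, Y#)
  read b, top Y: go to q_0, push YY → (q_0, b, YY#)
  read b, top Y: go to q_2, push YY → (q_2, ε, YYY#)
  ε-move, top Y: go to q_1, push ε → (q_1, ε, YY#)
All input consumed; M is in state q_1.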